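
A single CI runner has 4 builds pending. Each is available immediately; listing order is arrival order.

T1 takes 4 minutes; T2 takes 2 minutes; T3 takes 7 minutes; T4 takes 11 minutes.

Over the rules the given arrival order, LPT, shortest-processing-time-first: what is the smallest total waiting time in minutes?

FIFO (arrival order): T1 T2 T3 T4.
T1: waits 0, runs 0→4
T2: waits 4, runs 4→6
T3: waits 6, runs 6→13
T4: waits 13, runs 13→24
Sum = 0+4+6+13 = 23.
LPT (decreasing processing time): T4 T3 T1 T2.
T4: waits 0, runs 0→11
T3: waits 11, runs 11→18
T1: waits 18, runs 18→22
T2: waits 22, runs 22→24
Sum = 0+11+18+22 = 51.
SPT (increasing processing time): T2 T1 T3 T4.
T2: waits 0, runs 0→2
T1: waits 2, runs 2→6
T3: waits 6, runs 6→13
T4: waits 13, runs 13→24
Sum = 0+2+6+13 = 21.
FIFO 23, LPT 51, SPT 21 → minimum 21.

21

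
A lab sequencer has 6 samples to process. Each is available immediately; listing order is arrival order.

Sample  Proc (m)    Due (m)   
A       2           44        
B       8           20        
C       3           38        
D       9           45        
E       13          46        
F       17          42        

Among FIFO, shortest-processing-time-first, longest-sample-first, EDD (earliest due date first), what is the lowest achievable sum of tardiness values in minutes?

FIFO (arrival order): A B C D E F.
A: 0→2, due 44, tardiness 0
B: 2→10, due 20, tardiness 0
C: 10→13, due 38, tardiness 0
D: 13→22, due 45, tardiness 0
E: 22→35, due 46, tardiness 0
F: 35→52, due 42, tardiness 10
Sum = 0+0+0+0+0+10 = 10.
SPT (increasing processing time): A C B D E F.
A: 0→2, due 44, tardiness 0
C: 2→5, due 38, tardiness 0
B: 5→13, due 20, tardiness 0
D: 13→22, due 45, tardiness 0
E: 22→35, due 46, tardiness 0
F: 35→52, due 42, tardiness 10
Sum = 0+0+0+0+0+10 = 10.
LPT (decreasing processing time): F E D B C A.
F: 0→17, due 42, tardiness 0
E: 17→30, due 46, tardiness 0
D: 30→39, due 45, tardiness 0
B: 39→47, due 20, tardiness 27
C: 47→50, due 38, tardiness 12
A: 50→52, due 44, tardiness 8
Sum = 0+0+0+27+12+8 = 47.
EDD (increasing due date): B C F A D E.
B: 0→8, due 20, tardiness 0
C: 8→11, due 38, tardiness 0
F: 11→28, due 42, tardiness 0
A: 28→30, due 44, tardiness 0
D: 30→39, due 45, tardiness 0
E: 39→52, due 46, tardiness 6
Sum = 0+0+0+0+0+6 = 6.
FIFO 10, SPT 10, LPT 47, EDD 6 → minimum 6.

6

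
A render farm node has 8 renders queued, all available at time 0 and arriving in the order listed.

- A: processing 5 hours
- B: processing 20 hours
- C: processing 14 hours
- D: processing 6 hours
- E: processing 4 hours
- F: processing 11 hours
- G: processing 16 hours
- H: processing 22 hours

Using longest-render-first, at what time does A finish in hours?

LPT (decreasing processing time): H B G C F D A E.
H: 0→22
B: 22→42
G: 42→58
C: 58→72
F: 72→83
D: 83→89
A: 89→94

94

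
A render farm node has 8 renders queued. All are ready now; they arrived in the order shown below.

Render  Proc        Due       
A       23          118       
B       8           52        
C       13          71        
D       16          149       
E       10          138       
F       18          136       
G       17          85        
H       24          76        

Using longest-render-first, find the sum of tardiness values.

117

LPT (decreasing processing time): H A F G D C E B.
H: 0→24, due 76, tardiness 0
A: 24→47, due 118, tardiness 0
F: 47→65, due 136, tardiness 0
G: 65→82, due 85, tardiness 0
D: 82→98, due 149, tardiness 0
C: 98→111, due 71, tardiness 40
E: 111→121, due 138, tardiness 0
B: 121→129, due 52, tardiness 77
Sum = 0+0+0+0+0+40+0+77 = 117.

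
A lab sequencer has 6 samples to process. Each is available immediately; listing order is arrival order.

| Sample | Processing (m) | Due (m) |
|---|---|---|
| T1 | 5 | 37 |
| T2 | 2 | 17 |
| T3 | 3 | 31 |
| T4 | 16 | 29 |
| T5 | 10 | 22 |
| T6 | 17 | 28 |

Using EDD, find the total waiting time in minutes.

136

EDD (increasing due date): T2 T5 T6 T4 T3 T1.
T2: waits 0, runs 0→2
T5: waits 2, runs 2→12
T6: waits 12, runs 12→29
T4: waits 29, runs 29→45
T3: waits 45, runs 45→48
T1: waits 48, runs 48→53
Sum = 0+2+12+29+45+48 = 136.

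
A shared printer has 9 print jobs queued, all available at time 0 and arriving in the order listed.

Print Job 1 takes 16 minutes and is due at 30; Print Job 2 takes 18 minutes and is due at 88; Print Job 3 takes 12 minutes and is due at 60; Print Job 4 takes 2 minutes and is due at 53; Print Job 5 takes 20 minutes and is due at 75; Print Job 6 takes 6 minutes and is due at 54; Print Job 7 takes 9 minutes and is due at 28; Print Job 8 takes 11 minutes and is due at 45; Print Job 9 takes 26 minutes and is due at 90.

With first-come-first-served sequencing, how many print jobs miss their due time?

4

FIFO (arrival order): Print Job 1 Print Job 2 Print Job 3 Print Job 4 Print Job 5 Print Job 6 Print Job 7 Print Job 8 Print Job 9.
Print Job 1: 0→16, due 30, tardiness 0
Print Job 2: 16→34, due 88, tardiness 0
Print Job 3: 34→46, due 60, tardiness 0
Print Job 4: 46→48, due 53, tardiness 0
Print Job 5: 48→68, due 75, tardiness 0
Print Job 6: 68→74, due 54, tardiness 20
Print Job 7: 74→83, due 28, tardiness 55
Print Job 8: 83→94, due 45, tardiness 49
Print Job 9: 94→120, due 90, tardiness 30
Late print jobs: 4.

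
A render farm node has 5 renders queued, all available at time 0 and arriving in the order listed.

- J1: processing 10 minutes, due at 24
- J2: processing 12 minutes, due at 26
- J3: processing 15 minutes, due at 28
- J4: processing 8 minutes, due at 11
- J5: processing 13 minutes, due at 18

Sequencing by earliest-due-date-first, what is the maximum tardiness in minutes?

30

EDD (increasing due date): J4 J5 J1 J2 J3.
J4: 0→8, due 11, tardiness 0
J5: 8→21, due 18, tardiness 3
J1: 21→31, due 24, tardiness 7
J2: 31→43, due 26, tardiness 17
J3: 43→58, due 28, tardiness 30
Maximum = 30.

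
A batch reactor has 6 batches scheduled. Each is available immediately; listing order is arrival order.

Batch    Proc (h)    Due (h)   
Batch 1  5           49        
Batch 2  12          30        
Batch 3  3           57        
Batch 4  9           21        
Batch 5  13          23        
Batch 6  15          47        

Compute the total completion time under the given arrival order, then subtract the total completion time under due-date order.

-55

FIFO (arrival order): Batch 1 Batch 2 Batch 3 Batch 4 Batch 5 Batch 6.
Batch 1: 0→5
Batch 2: 5→17
Batch 3: 17→20
Batch 4: 20→29
Batch 5: 29→42
Batch 6: 42→57
Sum = 5+17+20+29+42+57 = 170.
EDD (increasing due date): Batch 4 Batch 5 Batch 2 Batch 6 Batch 1 Batch 3.
Batch 4: 0→9
Batch 5: 9→22
Batch 2: 22→34
Batch 6: 34→49
Batch 1: 49→54
Batch 3: 54→57
Sum = 9+22+34+49+54+57 = 225.
Difference = 170 − 225 = -55.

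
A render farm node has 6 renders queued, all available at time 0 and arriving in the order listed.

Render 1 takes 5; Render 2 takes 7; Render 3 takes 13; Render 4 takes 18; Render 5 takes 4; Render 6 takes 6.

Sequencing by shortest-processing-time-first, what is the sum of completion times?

SPT (increasing processing time): Render 5 Render 1 Render 6 Render 2 Render 3 Render 4.
Render 5: 0→4
Render 1: 4→9
Render 6: 9→15
Render 2: 15→22
Render 3: 22→35
Render 4: 35→53
Sum = 4+9+15+22+35+53 = 138.

138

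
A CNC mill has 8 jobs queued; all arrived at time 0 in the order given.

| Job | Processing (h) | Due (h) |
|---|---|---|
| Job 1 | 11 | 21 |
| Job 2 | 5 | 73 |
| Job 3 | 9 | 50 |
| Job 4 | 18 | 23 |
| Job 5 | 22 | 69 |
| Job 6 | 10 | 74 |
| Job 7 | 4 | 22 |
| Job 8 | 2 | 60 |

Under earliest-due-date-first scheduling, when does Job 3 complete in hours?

42

EDD (increasing due date): Job 1 Job 7 Job 4 Job 3 Job 8 Job 5 Job 2 Job 6.
Job 1: 0→11
Job 7: 11→15
Job 4: 15→33
Job 3: 33→42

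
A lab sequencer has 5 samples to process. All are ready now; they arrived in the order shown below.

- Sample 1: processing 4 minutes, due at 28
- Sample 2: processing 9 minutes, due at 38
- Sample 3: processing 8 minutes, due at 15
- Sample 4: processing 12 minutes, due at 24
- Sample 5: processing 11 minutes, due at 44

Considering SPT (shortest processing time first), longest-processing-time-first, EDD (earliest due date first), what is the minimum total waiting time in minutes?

SPT (increasing processing time): Sample 1 Sample 3 Sample 2 Sample 5 Sample 4.
Sample 1: waits 0, runs 0→4
Sample 3: waits 4, runs 4→12
Sample 2: waits 12, runs 12→21
Sample 5: waits 21, runs 21→32
Sample 4: waits 32, runs 32→44
Sum = 0+4+12+21+32 = 69.
LPT (decreasing processing time): Sample 4 Sample 5 Sample 2 Sample 3 Sample 1.
Sample 4: waits 0, runs 0→12
Sample 5: waits 12, runs 12→23
Sample 2: waits 23, runs 23→32
Sample 3: waits 32, runs 32→40
Sample 1: waits 40, runs 40→44
Sum = 0+12+23+32+40 = 107.
EDD (increasing due date): Sample 3 Sample 4 Sample 1 Sample 2 Sample 5.
Sample 3: waits 0, runs 0→8
Sample 4: waits 8, runs 8→20
Sample 1: waits 20, runs 20→24
Sample 2: waits 24, runs 24→33
Sample 5: waits 33, runs 33→44
Sum = 0+8+20+24+33 = 85.
SPT 69, LPT 107, EDD 85 → minimum 69.

69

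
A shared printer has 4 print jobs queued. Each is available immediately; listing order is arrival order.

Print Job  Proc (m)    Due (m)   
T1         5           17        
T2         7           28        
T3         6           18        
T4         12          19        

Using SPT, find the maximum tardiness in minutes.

SPT (increasing processing time): T1 T3 T2 T4.
T1: 0→5, due 17, tardiness 0
T3: 5→11, due 18, tardiness 0
T2: 11→18, due 28, tardiness 0
T4: 18→30, due 19, tardiness 11
Maximum = 11.

11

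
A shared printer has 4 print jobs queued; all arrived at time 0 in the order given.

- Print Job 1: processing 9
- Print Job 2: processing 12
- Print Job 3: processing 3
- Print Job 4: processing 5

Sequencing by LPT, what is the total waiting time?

59

LPT (decreasing processing time): Print Job 2 Print Job 1 Print Job 4 Print Job 3.
Print Job 2: waits 0, runs 0→12
Print Job 1: waits 12, runs 12→21
Print Job 4: waits 21, runs 21→26
Print Job 3: waits 26, runs 26→29
Sum = 0+12+21+26 = 59.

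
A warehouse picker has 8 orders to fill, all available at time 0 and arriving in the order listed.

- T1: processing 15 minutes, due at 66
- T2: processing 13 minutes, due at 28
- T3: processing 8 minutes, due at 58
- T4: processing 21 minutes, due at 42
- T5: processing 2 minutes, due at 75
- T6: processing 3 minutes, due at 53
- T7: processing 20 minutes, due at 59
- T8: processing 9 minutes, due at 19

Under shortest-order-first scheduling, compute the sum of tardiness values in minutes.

70

SPT (increasing processing time): T5 T6 T3 T8 T2 T1 T7 T4.
T5: 0→2, due 75, tardiness 0
T6: 2→5, due 53, tardiness 0
T3: 5→13, due 58, tardiness 0
T8: 13→22, due 19, tardiness 3
T2: 22→35, due 28, tardiness 7
T1: 35→50, due 66, tardiness 0
T7: 50→70, due 59, tardiness 11
T4: 70→91, due 42, tardiness 49
Sum = 0+0+0+3+7+0+11+49 = 70.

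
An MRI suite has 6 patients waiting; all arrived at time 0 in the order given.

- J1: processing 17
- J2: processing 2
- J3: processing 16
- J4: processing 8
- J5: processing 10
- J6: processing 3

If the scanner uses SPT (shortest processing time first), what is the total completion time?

SPT (increasing processing time): J2 J6 J4 J5 J3 J1.
J2: 0→2
J6: 2→5
J4: 5→13
J5: 13→23
J3: 23→39
J1: 39→56
Sum = 2+5+13+23+39+56 = 138.

138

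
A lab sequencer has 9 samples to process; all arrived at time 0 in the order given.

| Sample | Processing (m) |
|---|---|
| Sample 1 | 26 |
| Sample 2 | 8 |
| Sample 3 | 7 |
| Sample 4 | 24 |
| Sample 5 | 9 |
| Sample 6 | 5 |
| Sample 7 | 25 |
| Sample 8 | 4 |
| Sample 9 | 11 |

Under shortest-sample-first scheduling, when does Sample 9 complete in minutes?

44

SPT (increasing processing time): Sample 8 Sample 6 Sample 3 Sample 2 Sample 5 Sample 9 Sample 4 Sample 7 Sample 1.
Sample 8: 0→4
Sample 6: 4→9
Sample 3: 9→16
Sample 2: 16→24
Sample 5: 24→33
Sample 9: 33→44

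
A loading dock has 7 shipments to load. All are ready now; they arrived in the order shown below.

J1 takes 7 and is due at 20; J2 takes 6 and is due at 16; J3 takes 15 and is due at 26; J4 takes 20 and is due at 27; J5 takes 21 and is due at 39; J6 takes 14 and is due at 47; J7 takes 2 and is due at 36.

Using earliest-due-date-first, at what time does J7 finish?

EDD (increasing due date): J2 J1 J3 J4 J7 J5 J6.
J2: 0→6
J1: 6→13
J3: 13→28
J4: 28→48
J7: 48→50

50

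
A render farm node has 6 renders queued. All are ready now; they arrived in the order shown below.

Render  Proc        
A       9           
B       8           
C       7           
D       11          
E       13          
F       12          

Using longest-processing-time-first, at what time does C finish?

LPT (decreasing processing time): E F D A B C.
E: 0→13
F: 13→25
D: 25→36
A: 36→45
B: 45→53
C: 53→60

60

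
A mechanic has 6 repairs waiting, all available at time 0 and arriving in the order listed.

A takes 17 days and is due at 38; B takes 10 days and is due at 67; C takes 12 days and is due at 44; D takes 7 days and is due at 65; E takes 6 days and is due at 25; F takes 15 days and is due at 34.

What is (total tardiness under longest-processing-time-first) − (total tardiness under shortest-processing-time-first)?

LPT (decreasing processing time): A F C B D E.
A: 0→17, due 38, tardiness 0
F: 17→32, due 34, tardiness 0
C: 32→44, due 44, tardiness 0
B: 44→54, due 67, tardiness 0
D: 54→61, due 65, tardiness 0
E: 61→67, due 25, tardiness 42
Sum = 0+0+0+0+0+42 = 42.
SPT (increasing processing time): E D B C F A.
E: 0→6, due 25, tardiness 0
D: 6→13, due 65, tardiness 0
B: 13→23, due 67, tardiness 0
C: 23→35, due 44, tardiness 0
F: 35→50, due 34, tardiness 16
A: 50→67, due 38, tardiness 29
Sum = 0+0+0+0+16+29 = 45.
Difference = 42 − 45 = -3.

-3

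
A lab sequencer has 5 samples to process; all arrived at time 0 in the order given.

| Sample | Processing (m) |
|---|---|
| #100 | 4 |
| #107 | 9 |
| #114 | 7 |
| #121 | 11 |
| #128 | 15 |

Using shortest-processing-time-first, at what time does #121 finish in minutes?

SPT (increasing processing time): #100 #114 #107 #121 #128.
#100: 0→4
#114: 4→11
#107: 11→20
#121: 20→31

31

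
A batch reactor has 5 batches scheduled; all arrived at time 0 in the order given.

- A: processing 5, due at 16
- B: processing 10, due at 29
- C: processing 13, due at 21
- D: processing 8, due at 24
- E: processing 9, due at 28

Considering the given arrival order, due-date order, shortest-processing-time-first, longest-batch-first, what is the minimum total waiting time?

FIFO (arrival order): A B C D E.
A: waits 0, runs 0→5
B: waits 5, runs 5→15
C: waits 15, runs 15→28
D: waits 28, runs 28→36
E: waits 36, runs 36→45
Sum = 0+5+15+28+36 = 84.
EDD (increasing due date): A C D E B.
A: waits 0, runs 0→5
C: waits 5, runs 5→18
D: waits 18, runs 18→26
E: waits 26, runs 26→35
B: waits 35, runs 35→45
Sum = 0+5+18+26+35 = 84.
SPT (increasing processing time): A D E B C.
A: waits 0, runs 0→5
D: waits 5, runs 5→13
E: waits 13, runs 13→22
B: waits 22, runs 22→32
C: waits 32, runs 32→45
Sum = 0+5+13+22+32 = 72.
LPT (decreasing processing time): C B E D A.
C: waits 0, runs 0→13
B: waits 13, runs 13→23
E: waits 23, runs 23→32
D: waits 32, runs 32→40
A: waits 40, runs 40→45
Sum = 0+13+23+32+40 = 108.
FIFO 84, EDD 84, SPT 72, LPT 108 → minimum 72.

72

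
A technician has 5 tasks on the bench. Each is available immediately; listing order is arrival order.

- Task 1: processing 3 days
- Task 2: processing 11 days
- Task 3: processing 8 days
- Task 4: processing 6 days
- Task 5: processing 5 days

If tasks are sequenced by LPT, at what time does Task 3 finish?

LPT (decreasing processing time): Task 2 Task 3 Task 4 Task 5 Task 1.
Task 2: 0→11
Task 3: 11→19

19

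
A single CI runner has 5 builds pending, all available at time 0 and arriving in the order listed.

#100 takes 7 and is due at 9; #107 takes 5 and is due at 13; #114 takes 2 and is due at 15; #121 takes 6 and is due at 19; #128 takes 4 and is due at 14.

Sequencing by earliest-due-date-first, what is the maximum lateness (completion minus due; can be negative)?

EDD (increasing due date): #100 #107 #128 #114 #121.
#100: 0→7, due 9, lateness -2
#107: 7→12, due 13, lateness -1
#128: 12→16, due 14, lateness 2
#114: 16→18, due 15, lateness 3
#121: 18→24, due 19, lateness 5
Maximum = 5.

5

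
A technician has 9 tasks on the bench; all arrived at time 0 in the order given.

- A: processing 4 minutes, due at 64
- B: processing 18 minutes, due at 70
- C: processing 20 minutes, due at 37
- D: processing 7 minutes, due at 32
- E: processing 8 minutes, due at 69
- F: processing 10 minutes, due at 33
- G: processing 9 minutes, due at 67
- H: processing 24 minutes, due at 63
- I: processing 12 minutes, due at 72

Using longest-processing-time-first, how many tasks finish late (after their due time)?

LPT (decreasing processing time): H C B I F G E D A.
H: 0→24, due 63, tardiness 0
C: 24→44, due 37, tardiness 7
B: 44→62, due 70, tardiness 0
I: 62→74, due 72, tardiness 2
F: 74→84, due 33, tardiness 51
G: 84→93, due 67, tardiness 26
E: 93→101, due 69, tardiness 32
D: 101→108, due 32, tardiness 76
A: 108→112, due 64, tardiness 48
Late tasks: 7.

7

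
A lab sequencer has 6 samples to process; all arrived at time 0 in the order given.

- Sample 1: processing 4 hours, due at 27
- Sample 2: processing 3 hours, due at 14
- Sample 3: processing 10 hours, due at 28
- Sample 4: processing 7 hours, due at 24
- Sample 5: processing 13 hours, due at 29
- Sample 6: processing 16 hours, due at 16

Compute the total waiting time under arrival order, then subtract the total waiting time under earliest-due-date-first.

FIFO (arrival order): Sample 1 Sample 2 Sample 3 Sample 4 Sample 5 Sample 6.
Sample 1: waits 0, runs 0→4
Sample 2: waits 4, runs 4→7
Sample 3: waits 7, runs 7→17
Sample 4: waits 17, runs 17→24
Sample 5: waits 24, runs 24→37
Sample 6: waits 37, runs 37→53
Sum = 0+4+7+17+24+37 = 89.
EDD (increasing due date): Sample 2 Sample 6 Sample 4 Sample 1 Sample 3 Sample 5.
Sample 2: waits 0, runs 0→3
Sample 6: waits 3, runs 3→19
Sample 4: waits 19, runs 19→26
Sample 1: waits 26, runs 26→30
Sample 3: waits 30, runs 30→40
Sample 5: waits 40, runs 40→53
Sum = 0+3+19+26+30+40 = 118.
Difference = 89 − 118 = -29.

-29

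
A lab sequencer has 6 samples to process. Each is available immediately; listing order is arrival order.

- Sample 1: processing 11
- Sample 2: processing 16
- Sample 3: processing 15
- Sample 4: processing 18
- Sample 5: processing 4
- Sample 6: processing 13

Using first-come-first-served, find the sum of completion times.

281

FIFO (arrival order): Sample 1 Sample 2 Sample 3 Sample 4 Sample 5 Sample 6.
Sample 1: 0→11
Sample 2: 11→27
Sample 3: 27→42
Sample 4: 42→60
Sample 5: 60→64
Sample 6: 64→77
Sum = 11+27+42+60+64+77 = 281.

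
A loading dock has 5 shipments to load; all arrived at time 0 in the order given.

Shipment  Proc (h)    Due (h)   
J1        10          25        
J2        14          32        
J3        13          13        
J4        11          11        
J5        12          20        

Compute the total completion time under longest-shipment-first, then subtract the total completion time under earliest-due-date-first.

13

LPT (decreasing processing time): J2 J3 J5 J4 J1.
J2: 0→14
J3: 14→27
J5: 27→39
J4: 39→50
J1: 50→60
Sum = 14+27+39+50+60 = 190.
EDD (increasing due date): J4 J3 J5 J1 J2.
J4: 0→11
J3: 11→24
J5: 24→36
J1: 36→46
J2: 46→60
Sum = 11+24+36+46+60 = 177.
Difference = 190 − 177 = 13.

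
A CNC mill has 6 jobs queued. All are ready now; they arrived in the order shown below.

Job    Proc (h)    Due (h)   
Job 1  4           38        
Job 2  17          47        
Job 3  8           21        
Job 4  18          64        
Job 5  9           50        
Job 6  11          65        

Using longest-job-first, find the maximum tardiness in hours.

LPT (decreasing processing time): Job 4 Job 2 Job 6 Job 5 Job 3 Job 1.
Job 4: 0→18, due 64, tardiness 0
Job 2: 18→35, due 47, tardiness 0
Job 6: 35→46, due 65, tardiness 0
Job 5: 46→55, due 50, tardiness 5
Job 3: 55→63, due 21, tardiness 42
Job 1: 63→67, due 38, tardiness 29
Maximum = 42.

42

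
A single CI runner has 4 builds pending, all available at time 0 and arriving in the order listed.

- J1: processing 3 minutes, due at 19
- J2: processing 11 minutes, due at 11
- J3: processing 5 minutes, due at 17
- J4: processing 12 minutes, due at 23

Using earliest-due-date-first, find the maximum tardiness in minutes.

EDD (increasing due date): J2 J3 J1 J4.
J2: 0→11, due 11, tardiness 0
J3: 11→16, due 17, tardiness 0
J1: 16→19, due 19, tardiness 0
J4: 19→31, due 23, tardiness 8
Maximum = 8.

8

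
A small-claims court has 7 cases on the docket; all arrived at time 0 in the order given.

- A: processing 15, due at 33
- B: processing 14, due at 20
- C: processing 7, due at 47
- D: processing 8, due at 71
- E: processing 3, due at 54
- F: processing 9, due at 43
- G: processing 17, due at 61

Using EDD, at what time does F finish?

EDD (increasing due date): B A F C E G D.
B: 0→14
A: 14→29
F: 29→38

38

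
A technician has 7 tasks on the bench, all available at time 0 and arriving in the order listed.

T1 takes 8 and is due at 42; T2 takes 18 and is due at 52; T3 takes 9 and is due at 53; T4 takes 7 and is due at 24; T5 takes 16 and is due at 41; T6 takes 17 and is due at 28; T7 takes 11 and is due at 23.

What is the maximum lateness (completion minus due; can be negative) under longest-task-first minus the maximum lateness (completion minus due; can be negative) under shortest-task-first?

LPT (decreasing processing time): T2 T6 T5 T7 T3 T1 T4.
T2: 0→18, due 52, lateness -34
T6: 18→35, due 28, lateness 7
T5: 35→51, due 41, lateness 10
T7: 51→62, due 23, lateness 39
T3: 62→71, due 53, lateness 18
T1: 71→79, due 42, lateness 37
T4: 79→86, due 24, lateness 62
Maximum = 62.
SPT (increasing processing time): T4 T1 T3 T7 T5 T6 T2.
T4: 0→7, due 24, lateness -17
T1: 7→15, due 42, lateness -27
T3: 15→24, due 53, lateness -29
T7: 24→35, due 23, lateness 12
T5: 35→51, due 41, lateness 10
T6: 51→68, due 28, lateness 40
T2: 68→86, due 52, lateness 34
Maximum = 40.
Difference = 62 − 40 = 22.

22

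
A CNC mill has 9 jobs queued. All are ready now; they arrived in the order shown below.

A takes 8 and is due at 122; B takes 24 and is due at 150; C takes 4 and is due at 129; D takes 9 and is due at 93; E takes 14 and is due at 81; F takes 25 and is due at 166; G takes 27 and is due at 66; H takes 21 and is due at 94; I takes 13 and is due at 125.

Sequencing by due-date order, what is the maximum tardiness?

0

EDD (increasing due date): G E D H A I C B F.
G: 0→27, due 66, tardiness 0
E: 27→41, due 81, tardiness 0
D: 41→50, due 93, tardiness 0
H: 50→71, due 94, tardiness 0
A: 71→79, due 122, tardiness 0
I: 79→92, due 125, tardiness 0
C: 92→96, due 129, tardiness 0
B: 96→120, due 150, tardiness 0
F: 120→145, due 166, tardiness 0
Maximum = 0.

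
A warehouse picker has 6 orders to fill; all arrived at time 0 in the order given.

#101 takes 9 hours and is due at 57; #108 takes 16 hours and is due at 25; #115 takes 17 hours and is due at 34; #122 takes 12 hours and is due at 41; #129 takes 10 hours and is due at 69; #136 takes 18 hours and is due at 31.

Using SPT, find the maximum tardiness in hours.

SPT (increasing processing time): #101 #129 #122 #108 #115 #136.
#101: 0→9, due 57, tardiness 0
#129: 9→19, due 69, tardiness 0
#122: 19→31, due 41, tardiness 0
#108: 31→47, due 25, tardiness 22
#115: 47→64, due 34, tardiness 30
#136: 64→82, due 31, tardiness 51
Maximum = 51.

51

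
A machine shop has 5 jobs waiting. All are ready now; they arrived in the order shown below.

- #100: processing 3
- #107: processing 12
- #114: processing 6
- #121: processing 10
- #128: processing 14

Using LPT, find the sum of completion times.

LPT (decreasing processing time): #128 #107 #121 #114 #100.
#128: 0→14
#107: 14→26
#121: 26→36
#114: 36→42
#100: 42→45
Sum = 14+26+36+42+45 = 163.

163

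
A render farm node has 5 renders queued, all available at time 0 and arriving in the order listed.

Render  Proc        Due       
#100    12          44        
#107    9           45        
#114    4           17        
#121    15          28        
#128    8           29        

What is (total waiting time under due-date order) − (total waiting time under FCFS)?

EDD (increasing due date): #114 #121 #128 #100 #107.
#114: waits 0, runs 0→4
#121: waits 4, runs 4→19
#128: waits 19, runs 19→27
#100: waits 27, runs 27→39
#107: waits 39, runs 39→48
Sum = 0+4+19+27+39 = 89.
FIFO (arrival order): #100 #107 #114 #121 #128.
#100: waits 0, runs 0→12
#107: waits 12, runs 12→21
#114: waits 21, runs 21→25
#121: waits 25, runs 25→40
#128: waits 40, runs 40→48
Sum = 0+12+21+25+40 = 98.
Difference = 89 − 98 = -9.

-9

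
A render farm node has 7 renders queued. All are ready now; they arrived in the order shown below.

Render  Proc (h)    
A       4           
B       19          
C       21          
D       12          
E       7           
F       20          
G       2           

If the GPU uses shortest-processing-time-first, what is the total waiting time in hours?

SPT (increasing processing time): G A E D B F C.
G: waits 0, runs 0→2
A: waits 2, runs 2→6
E: waits 6, runs 6→13
D: waits 13, runs 13→25
B: waits 25, runs 25→44
F: waits 44, runs 44→64
C: waits 64, runs 64→85
Sum = 0+2+6+13+25+44+64 = 154.

154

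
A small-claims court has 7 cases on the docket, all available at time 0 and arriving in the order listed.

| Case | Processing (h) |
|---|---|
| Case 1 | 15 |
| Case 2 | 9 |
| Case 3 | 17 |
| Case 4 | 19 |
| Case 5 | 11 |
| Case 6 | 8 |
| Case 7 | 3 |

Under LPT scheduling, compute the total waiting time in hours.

318

LPT (decreasing processing time): Case 4 Case 3 Case 1 Case 5 Case 2 Case 6 Case 7.
Case 4: waits 0, runs 0→19
Case 3: waits 19, runs 19→36
Case 1: waits 36, runs 36→51
Case 5: waits 51, runs 51→62
Case 2: waits 62, runs 62→71
Case 6: waits 71, runs 71→79
Case 7: waits 79, runs 79→82
Sum = 0+19+36+51+62+71+79 = 318.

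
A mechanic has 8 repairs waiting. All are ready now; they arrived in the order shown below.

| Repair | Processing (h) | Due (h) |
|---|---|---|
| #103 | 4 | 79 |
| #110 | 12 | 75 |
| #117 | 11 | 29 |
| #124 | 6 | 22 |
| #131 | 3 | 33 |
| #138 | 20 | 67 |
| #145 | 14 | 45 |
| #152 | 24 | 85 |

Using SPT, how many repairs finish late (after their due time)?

3

SPT (increasing processing time): #131 #103 #124 #117 #110 #145 #138 #152.
#131: 0→3, due 33, tardiness 0
#103: 3→7, due 79, tardiness 0
#124: 7→13, due 22, tardiness 0
#117: 13→24, due 29, tardiness 0
#110: 24→36, due 75, tardiness 0
#145: 36→50, due 45, tardiness 5
#138: 50→70, due 67, tardiness 3
#152: 70→94, due 85, tardiness 9
Late repairs: 3.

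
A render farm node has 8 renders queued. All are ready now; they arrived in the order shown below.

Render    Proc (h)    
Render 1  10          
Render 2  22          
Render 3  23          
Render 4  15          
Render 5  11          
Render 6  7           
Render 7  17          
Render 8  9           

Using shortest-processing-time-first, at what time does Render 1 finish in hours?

26

SPT (increasing processing time): Render 6 Render 8 Render 1 Render 5 Render 4 Render 7 Render 2 Render 3.
Render 6: 0→7
Render 8: 7→16
Render 1: 16→26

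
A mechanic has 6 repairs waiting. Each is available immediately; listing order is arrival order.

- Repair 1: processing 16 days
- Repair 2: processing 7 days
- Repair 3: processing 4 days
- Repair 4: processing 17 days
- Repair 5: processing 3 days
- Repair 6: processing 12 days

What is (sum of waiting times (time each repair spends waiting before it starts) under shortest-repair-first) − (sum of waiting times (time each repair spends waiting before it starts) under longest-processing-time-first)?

SPT (increasing processing time): Repair 5 Repair 3 Repair 2 Repair 6 Repair 1 Repair 4.
Repair 5: waits 0, runs 0→3
Repair 3: waits 3, runs 3→7
Repair 2: waits 7, runs 7→14
Repair 6: waits 14, runs 14→26
Repair 1: waits 26, runs 26→42
Repair 4: waits 42, runs 42→59
Sum = 0+3+7+14+26+42 = 92.
LPT (decreasing processing time): Repair 4 Repair 1 Repair 6 Repair 2 Repair 3 Repair 5.
Repair 4: waits 0, runs 0→17
Repair 1: waits 17, runs 17→33
Repair 6: waits 33, runs 33→45
Repair 2: waits 45, runs 45→52
Repair 3: waits 52, runs 52→56
Repair 5: waits 56, runs 56→59
Sum = 0+17+33+45+52+56 = 203.
Difference = 92 − 203 = -111.

-111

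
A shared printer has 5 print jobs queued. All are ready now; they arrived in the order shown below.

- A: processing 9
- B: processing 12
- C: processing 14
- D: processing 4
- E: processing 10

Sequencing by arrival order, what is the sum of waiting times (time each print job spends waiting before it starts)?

FIFO (arrival order): A B C D E.
A: waits 0, runs 0→9
B: waits 9, runs 9→21
C: waits 21, runs 21→35
D: waits 35, runs 35→39
E: waits 39, runs 39→49
Sum = 0+9+21+35+39 = 104.

104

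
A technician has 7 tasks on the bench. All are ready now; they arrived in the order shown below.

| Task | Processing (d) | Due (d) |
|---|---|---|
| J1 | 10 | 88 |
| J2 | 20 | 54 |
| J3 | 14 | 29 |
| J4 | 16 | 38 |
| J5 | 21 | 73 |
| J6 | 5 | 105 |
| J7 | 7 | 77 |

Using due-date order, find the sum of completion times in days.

424

EDD (increasing due date): J3 J4 J2 J5 J7 J1 J6.
J3: 0→14
J4: 14→30
J2: 30→50
J5: 50→71
J7: 71→78
J1: 78→88
J6: 88→93
Sum = 14+30+50+71+78+88+93 = 424.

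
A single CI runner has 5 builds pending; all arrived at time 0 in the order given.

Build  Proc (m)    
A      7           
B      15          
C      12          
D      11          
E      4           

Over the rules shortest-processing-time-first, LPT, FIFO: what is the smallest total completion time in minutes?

SPT (increasing processing time): E A D C B.
E: 0→4
A: 4→11
D: 11→22
C: 22→34
B: 34→49
Sum = 4+11+22+34+49 = 120.
LPT (decreasing processing time): B C D A E.
B: 0→15
C: 15→27
D: 27→38
A: 38→45
E: 45→49
Sum = 15+27+38+45+49 = 174.
FIFO (arrival order): A B C D E.
A: 0→7
B: 7→22
C: 22→34
D: 34→45
E: 45→49
Sum = 7+22+34+45+49 = 157.
SPT 120, LPT 174, FIFO 157 → minimum 120.

120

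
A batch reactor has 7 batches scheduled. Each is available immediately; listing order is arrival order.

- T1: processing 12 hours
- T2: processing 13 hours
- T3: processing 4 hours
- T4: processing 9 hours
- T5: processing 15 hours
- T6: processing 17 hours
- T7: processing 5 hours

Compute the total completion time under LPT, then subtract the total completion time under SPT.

LPT (decreasing processing time): T6 T5 T2 T1 T4 T7 T3.
T6: 0→17
T5: 17→32
T2: 32→45
T1: 45→57
T4: 57→66
T7: 66→71
T3: 71→75
Sum = 17+32+45+57+66+71+75 = 363.
SPT (increasing processing time): T3 T7 T4 T1 T2 T5 T6.
T3: 0→4
T7: 4→9
T4: 9→18
T1: 18→30
T2: 30→43
T5: 43→58
T6: 58→75
Sum = 4+9+18+30+43+58+75 = 237.
Difference = 363 − 237 = 126.

126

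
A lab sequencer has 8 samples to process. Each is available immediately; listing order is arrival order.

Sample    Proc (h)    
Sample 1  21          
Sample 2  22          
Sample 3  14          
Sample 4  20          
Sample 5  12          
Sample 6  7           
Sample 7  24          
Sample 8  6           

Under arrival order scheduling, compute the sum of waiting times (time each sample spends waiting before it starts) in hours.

503

FIFO (arrival order): Sample 1 Sample 2 Sample 3 Sample 4 Sample 5 Sample 6 Sample 7 Sample 8.
Sample 1: waits 0, runs 0→21
Sample 2: waits 21, runs 21→43
Sample 3: waits 43, runs 43→57
Sample 4: waits 57, runs 57→77
Sample 5: waits 77, runs 77→89
Sample 6: waits 89, runs 89→96
Sample 7: waits 96, runs 96→120
Sample 8: waits 120, runs 120→126
Sum = 0+21+43+57+77+89+96+120 = 503.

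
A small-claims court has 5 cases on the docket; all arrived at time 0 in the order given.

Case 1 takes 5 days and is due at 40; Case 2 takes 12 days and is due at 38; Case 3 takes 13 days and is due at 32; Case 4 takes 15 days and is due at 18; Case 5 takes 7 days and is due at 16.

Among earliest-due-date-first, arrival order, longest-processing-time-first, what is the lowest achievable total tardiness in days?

EDD (increasing due date): Case 5 Case 4 Case 3 Case 2 Case 1.
Case 5: 0→7, due 16, tardiness 0
Case 4: 7→22, due 18, tardiness 4
Case 3: 22→35, due 32, tardiness 3
Case 2: 35→47, due 38, tardiness 9
Case 1: 47→52, due 40, tardiness 12
Sum = 0+4+3+9+12 = 28.
FIFO (arrival order): Case 1 Case 2 Case 3 Case 4 Case 5.
Case 1: 0→5, due 40, tardiness 0
Case 2: 5→17, due 38, tardiness 0
Case 3: 17→30, due 32, tardiness 0
Case 4: 30→45, due 18, tardiness 27
Case 5: 45→52, due 16, tardiness 36
Sum = 0+0+0+27+36 = 63.
LPT (decreasing processing time): Case 4 Case 3 Case 2 Case 5 Case 1.
Case 4: 0→15, due 18, tardiness 0
Case 3: 15→28, due 32, tardiness 0
Case 2: 28→40, due 38, tardiness 2
Case 5: 40→47, due 16, tardiness 31
Case 1: 47→52, due 40, tardiness 12
Sum = 0+0+2+31+12 = 45.
EDD 28, FIFO 63, LPT 45 → minimum 28.

28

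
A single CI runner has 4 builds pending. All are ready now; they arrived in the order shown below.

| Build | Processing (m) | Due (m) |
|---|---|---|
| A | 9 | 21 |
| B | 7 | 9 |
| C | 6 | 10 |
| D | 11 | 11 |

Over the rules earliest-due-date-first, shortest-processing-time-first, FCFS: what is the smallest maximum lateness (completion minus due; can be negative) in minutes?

13

EDD (increasing due date): B C D A.
B: 0→7, due 9, lateness -2
C: 7→13, due 10, lateness 3
D: 13→24, due 11, lateness 13
A: 24→33, due 21, lateness 12
Maximum = 13.
SPT (increasing processing time): C B A D.
C: 0→6, due 10, lateness -4
B: 6→13, due 9, lateness 4
A: 13→22, due 21, lateness 1
D: 22→33, due 11, lateness 22
Maximum = 22.
FIFO (arrival order): A B C D.
A: 0→9, due 21, lateness -12
B: 9→16, due 9, lateness 7
C: 16→22, due 10, lateness 12
D: 22→33, due 11, lateness 22
Maximum = 22.
EDD 13, SPT 22, FIFO 22 → minimum 13.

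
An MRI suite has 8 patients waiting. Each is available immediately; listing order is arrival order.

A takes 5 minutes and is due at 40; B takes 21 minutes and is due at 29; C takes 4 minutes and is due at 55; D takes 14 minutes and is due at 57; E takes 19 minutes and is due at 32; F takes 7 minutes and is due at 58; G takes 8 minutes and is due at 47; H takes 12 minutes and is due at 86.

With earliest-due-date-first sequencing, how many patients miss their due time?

7

EDD (increasing due date): B E A G C D F H.
B: 0→21, due 29, tardiness 0
E: 21→40, due 32, tardiness 8
A: 40→45, due 40, tardiness 5
G: 45→53, due 47, tardiness 6
C: 53→57, due 55, tardiness 2
D: 57→71, due 57, tardiness 14
F: 71→78, due 58, tardiness 20
H: 78→90, due 86, tardiness 4
Late patients: 7.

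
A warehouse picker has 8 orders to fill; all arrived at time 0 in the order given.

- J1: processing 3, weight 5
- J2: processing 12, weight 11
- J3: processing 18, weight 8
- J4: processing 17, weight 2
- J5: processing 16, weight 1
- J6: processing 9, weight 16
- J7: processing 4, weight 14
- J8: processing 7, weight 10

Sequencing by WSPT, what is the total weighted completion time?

1609

WSPT (decreasing weight/processing-time ratio): J7 J6 J1 J8 J2 J3 J4 J5.
J7: finishes 4, weight 14, w·C = 56
J6: finishes 13, weight 16, w·C = 208
J1: finishes 16, weight 5, w·C = 80
J8: finishes 23, weight 10, w·C = 230
J2: finishes 35, weight 11, w·C = 385
J3: finishes 53, weight 8, w·C = 424
J4: finishes 70, weight 2, w·C = 140
J5: finishes 86, weight 1, w·C = 86
Sum = 56+208+80+230+385+424+140+86 = 1609.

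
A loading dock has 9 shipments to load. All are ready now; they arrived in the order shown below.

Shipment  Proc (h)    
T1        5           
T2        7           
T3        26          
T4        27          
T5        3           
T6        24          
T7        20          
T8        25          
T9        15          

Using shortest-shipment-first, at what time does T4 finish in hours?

SPT (increasing processing time): T5 T1 T2 T9 T7 T6 T8 T3 T4.
T5: 0→3
T1: 3→8
T2: 8→15
T9: 15→30
T7: 30→50
T6: 50→74
T8: 74→99
T3: 99→125
T4: 125→152

152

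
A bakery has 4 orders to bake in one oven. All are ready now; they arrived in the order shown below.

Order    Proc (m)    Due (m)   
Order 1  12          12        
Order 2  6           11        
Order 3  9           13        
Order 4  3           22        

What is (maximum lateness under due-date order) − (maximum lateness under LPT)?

-2

EDD (increasing due date): Order 2 Order 1 Order 3 Order 4.
Order 2: 0→6, due 11, lateness -5
Order 1: 6→18, due 12, lateness 6
Order 3: 18→27, due 13, lateness 14
Order 4: 27→30, due 22, lateness 8
Maximum = 14.
LPT (decreasing processing time): Order 1 Order 3 Order 2 Order 4.
Order 1: 0→12, due 12, lateness 0
Order 3: 12→21, due 13, lateness 8
Order 2: 21→27, due 11, lateness 16
Order 4: 27→30, due 22, lateness 8
Maximum = 16.
Difference = 14 − 16 = -2.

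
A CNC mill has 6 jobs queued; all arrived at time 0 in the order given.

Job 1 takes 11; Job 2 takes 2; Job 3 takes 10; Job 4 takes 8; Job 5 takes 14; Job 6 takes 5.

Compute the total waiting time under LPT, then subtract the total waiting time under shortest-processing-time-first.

80

LPT (decreasing processing time): Job 5 Job 1 Job 3 Job 4 Job 6 Job 2.
Job 5: waits 0, runs 0→14
Job 1: waits 14, runs 14→25
Job 3: waits 25, runs 25→35
Job 4: waits 35, runs 35→43
Job 6: waits 43, runs 43→48
Job 2: waits 48, runs 48→50
Sum = 0+14+25+35+43+48 = 165.
SPT (increasing processing time): Job 2 Job 6 Job 4 Job 3 Job 1 Job 5.
Job 2: waits 0, runs 0→2
Job 6: waits 2, runs 2→7
Job 4: waits 7, runs 7→15
Job 3: waits 15, runs 15→25
Job 1: waits 25, runs 25→36
Job 5: waits 36, runs 36→50
Sum = 0+2+7+15+25+36 = 85.
Difference = 165 − 85 = 80.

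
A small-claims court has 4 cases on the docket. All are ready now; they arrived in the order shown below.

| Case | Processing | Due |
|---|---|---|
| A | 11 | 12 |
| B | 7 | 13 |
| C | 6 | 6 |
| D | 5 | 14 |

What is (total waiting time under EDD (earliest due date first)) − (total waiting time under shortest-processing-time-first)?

13

EDD (increasing due date): C A B D.
C: waits 0, runs 0→6
A: waits 6, runs 6→17
B: waits 17, runs 17→24
D: waits 24, runs 24→29
Sum = 0+6+17+24 = 47.
SPT (increasing processing time): D C B A.
D: waits 0, runs 0→5
C: waits 5, runs 5→11
B: waits 11, runs 11→18
A: waits 18, runs 18→29
Sum = 0+5+11+18 = 34.
Difference = 47 − 34 = 13.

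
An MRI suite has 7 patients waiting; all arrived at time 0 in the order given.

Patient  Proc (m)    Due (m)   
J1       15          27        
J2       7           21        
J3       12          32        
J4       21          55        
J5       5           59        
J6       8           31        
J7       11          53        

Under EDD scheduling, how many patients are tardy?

EDD (increasing due date): J2 J1 J6 J3 J7 J4 J5.
J2: 0→7, due 21, tardiness 0
J1: 7→22, due 27, tardiness 0
J6: 22→30, due 31, tardiness 0
J3: 30→42, due 32, tardiness 10
J7: 42→53, due 53, tardiness 0
J4: 53→74, due 55, tardiness 19
J5: 74→79, due 59, tardiness 20
Late patients: 3.

3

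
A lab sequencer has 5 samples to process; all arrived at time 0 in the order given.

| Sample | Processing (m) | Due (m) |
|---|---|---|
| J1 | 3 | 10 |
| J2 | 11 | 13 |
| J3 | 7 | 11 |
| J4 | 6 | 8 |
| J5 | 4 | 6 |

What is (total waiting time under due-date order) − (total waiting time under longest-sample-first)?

EDD (increasing due date): J5 J4 J1 J3 J2.
J5: waits 0, runs 0→4
J4: waits 4, runs 4→10
J1: waits 10, runs 10→13
J3: waits 13, runs 13→20
J2: waits 20, runs 20→31
Sum = 0+4+10+13+20 = 47.
LPT (decreasing processing time): J2 J3 J4 J5 J1.
J2: waits 0, runs 0→11
J3: waits 11, runs 11→18
J4: waits 18, runs 18→24
J5: waits 24, runs 24→28
J1: waits 28, runs 28→31
Sum = 0+11+18+24+28 = 81.
Difference = 47 − 81 = -34.

-34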